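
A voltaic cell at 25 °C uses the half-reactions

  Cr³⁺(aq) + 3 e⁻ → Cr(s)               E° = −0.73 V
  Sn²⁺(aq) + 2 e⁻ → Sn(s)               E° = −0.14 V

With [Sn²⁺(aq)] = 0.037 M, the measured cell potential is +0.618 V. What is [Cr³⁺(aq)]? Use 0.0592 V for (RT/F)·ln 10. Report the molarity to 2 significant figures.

The Sn²⁺/Sn couple has the larger reduction potential, so it is the cathode: E°cell = −0.14 − (−0.73) = +0.59 V and n = 6.
Rearranging E = E° − (0.0592/n)·log Q gives log Q = 6(+0.59 − (+0.618))/0.0592 = −2.838.
Balancing electrons gives 3 Sn²⁺(aq) + 2 Cr(s) → 3 Sn(s) + 2 Cr³⁺(aq); thus Q = [Cr³⁺(aq)]^2 / [Sn²⁺(aq)]^3.
Solving for the unknown gives log [Cr³⁺(aq)] = −3.567, so [Cr³⁺(aq)] ≈ 0.00027 M.

0.00027 M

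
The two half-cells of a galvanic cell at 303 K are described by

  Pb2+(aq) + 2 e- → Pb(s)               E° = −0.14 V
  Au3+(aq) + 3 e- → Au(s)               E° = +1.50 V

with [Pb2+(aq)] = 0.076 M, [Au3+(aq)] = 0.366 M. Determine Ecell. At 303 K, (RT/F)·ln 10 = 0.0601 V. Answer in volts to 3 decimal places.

The Au³⁺/Au couple has the more positive E°, so it is the cathode; Pb²⁺/Pb is the anode.
The standard potential is +1.50 − (−0.14) = +1.64 V and the balanced reaction transfers n = 6 electrons.
Balancing gives 2 Au3+(aq) + 3 Pb(s) → 2 Au(s) + 3 Pb2+(aq); hence Q = [Pb2+(aq)]^3 / [Au3+(aq)]^2 = 0.00328 (log Q = −2.485).
By the Nernst equation, E = +1.64 − (0.0601/6)·(−2.485) = +1.665 V.

+1.665 V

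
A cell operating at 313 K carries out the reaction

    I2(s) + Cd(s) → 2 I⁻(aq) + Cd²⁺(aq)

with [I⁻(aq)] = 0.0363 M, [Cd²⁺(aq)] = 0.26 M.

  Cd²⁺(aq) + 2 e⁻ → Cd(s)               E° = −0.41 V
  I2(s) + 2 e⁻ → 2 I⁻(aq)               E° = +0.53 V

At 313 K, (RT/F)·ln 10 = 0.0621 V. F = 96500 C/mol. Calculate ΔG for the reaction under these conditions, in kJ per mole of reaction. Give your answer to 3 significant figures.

−202 kJ/mol

With I₂/I⁻ reduced at the cathode, E°cell = +0.53 − (−0.41) = +0.94 V and n = 2.
The reaction quotient is [I⁻(aq)]^2·[Cd²⁺(aq)] = 0.000343; by Nernst, E = +0.94 − (0.0621/2)(−3.465) = +1.0476 V.
Then ΔG = −nFE = −2 × 96500 × +1.0476 J/mol = −202 kJ/mol.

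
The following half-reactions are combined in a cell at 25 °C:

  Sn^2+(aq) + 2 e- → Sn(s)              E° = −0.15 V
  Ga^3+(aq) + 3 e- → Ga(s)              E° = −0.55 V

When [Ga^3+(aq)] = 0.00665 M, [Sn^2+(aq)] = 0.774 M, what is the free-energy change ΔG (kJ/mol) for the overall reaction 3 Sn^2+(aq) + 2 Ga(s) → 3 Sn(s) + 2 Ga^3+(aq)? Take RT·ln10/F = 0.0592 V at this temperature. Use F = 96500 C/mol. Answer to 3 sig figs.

The standard cell potential is −0.15 − (−0.55) = +0.40 V, with n = 6 electrons in the balanced equation.
Here Q = [Ga^3+(aq)]^2 / [Sn^2+(aq)]^3 = 9.54×10^−5 (log Q = −4.021), giving E = +0.40 − (0.0592/6)·(−4.021) = +0.4397 V.
ΔG = −nFE = −(6)(96500)(+0.4397) J/mol = −255 kJ/mol.

−255 kJ/mol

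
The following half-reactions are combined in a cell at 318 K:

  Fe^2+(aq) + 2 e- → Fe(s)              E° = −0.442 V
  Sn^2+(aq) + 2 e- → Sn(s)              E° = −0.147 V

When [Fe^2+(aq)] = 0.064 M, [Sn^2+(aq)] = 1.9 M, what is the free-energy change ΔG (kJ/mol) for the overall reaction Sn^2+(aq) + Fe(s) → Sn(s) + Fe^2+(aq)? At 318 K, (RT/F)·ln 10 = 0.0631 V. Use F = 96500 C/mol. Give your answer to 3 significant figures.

The standard cell potential is −0.147 − (−0.442) = +0.295 V, with n = 2 electrons in the balanced equation.
Here Q = [Fe^2+(aq)] / [Sn^2+(aq)] = 0.0337 (log Q = −1.473), giving E = +0.295 − (0.0631/2)·(−1.473) = +0.3415 V.
Finally ΔG = −nFE = −(2)(96500 C/mol)(+0.3415 V) = −65.9 kJ/mol.

−65.9 kJ/mol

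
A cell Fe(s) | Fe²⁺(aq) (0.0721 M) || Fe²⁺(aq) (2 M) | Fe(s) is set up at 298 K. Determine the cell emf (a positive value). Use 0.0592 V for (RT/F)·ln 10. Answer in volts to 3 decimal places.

For a concentration cell E°cell = 0, since both electrodes use the same couple.
The compartment with the higher Fe²⁺(aq) concentration (2 M) acts as the cathode; ions are reduced there and produced at the dilute (0.0721 M) anode.
With n = 2, Ecell = −(0.0592/2)·log([dilute]/[conc]) = −(0.0592/2)·log(0.0721/2) = +0.043 V.

0.043 V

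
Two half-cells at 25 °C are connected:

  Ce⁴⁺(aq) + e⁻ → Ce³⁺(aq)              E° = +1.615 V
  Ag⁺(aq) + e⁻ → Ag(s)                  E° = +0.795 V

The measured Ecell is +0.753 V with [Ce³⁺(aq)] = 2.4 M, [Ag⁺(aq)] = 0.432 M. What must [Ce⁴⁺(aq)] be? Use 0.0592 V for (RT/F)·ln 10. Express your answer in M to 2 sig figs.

0.077 M

The Ce⁴⁺/Ce³⁺ couple has the larger reduction potential, so it is the cathode: E°cell = +1.615 − (+0.795) = +0.820 V and n = 1.
Rearranging E = E° − (0.0592/n)·log Q gives log Q = 1(+0.820 − (+0.753))/0.0592 = 1.132.
The balanced reaction is Ce⁴⁺(aq) + Ag(s) → Ce³⁺(aq) + Ag⁺(aq), so Q = ([Ce³⁺(aq)]·[Ag⁺(aq)]) / [Ce⁴⁺(aq)].
Solving for the unknown gives log [Ce⁴⁺(aq)] = −1.116, so [Ce⁴⁺(aq)] ≈ 0.077 M.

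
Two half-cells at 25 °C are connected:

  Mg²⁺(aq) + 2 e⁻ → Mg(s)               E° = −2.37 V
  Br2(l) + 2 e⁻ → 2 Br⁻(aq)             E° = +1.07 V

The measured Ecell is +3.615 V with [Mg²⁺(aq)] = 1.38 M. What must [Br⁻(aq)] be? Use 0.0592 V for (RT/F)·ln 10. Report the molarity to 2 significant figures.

With Br₂/Br⁻ at the cathode and Mg²⁺/Mg at the anode, E°cell = +1.07 − (−2.37) = +3.44 V (n = 2).
Rearranging E = E° − (0.0592/n)·log Q gives log Q = 2(+3.44 − (+3.615))/0.0592 = −5.912.
The balanced reaction is Br2(l) + Mg(s) → 2 Br⁻(aq) + Mg²⁺(aq), so Q = [Br⁻(aq)]^2·[Mg²⁺(aq)].
Substituting the known concentrations and solving, log [Br⁻(aq)] = −3.026 and [Br⁻(aq)] = 0.00094 M.

0.00094 M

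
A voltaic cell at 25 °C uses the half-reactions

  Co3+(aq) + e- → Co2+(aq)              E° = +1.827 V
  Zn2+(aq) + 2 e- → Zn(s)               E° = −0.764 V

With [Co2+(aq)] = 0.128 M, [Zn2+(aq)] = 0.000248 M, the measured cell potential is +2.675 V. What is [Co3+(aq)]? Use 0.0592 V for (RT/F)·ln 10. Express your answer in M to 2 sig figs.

Co³⁺/Co²⁺ is the cathode (higher E°); E°cell = +1.827 − (−0.764) = +2.591 V with n = 2.
From the Nernst equation, log Q = n(E° − E)/0.0592 = 2·(+2.591 − (+2.675))/0.0592 = −2.838.
For 2 Co3+(aq) + Zn(s) → 2 Co2+(aq) + Zn2+(aq), the reaction quotient is Q = ([Co2+(aq)]^2·[Zn2+(aq)]) / [Co3+(aq)]^2.
Solving for the unknown gives log [Co3+(aq)] = −1.277, so [Co3+(aq)] ≈ 0.053 M.

0.053 M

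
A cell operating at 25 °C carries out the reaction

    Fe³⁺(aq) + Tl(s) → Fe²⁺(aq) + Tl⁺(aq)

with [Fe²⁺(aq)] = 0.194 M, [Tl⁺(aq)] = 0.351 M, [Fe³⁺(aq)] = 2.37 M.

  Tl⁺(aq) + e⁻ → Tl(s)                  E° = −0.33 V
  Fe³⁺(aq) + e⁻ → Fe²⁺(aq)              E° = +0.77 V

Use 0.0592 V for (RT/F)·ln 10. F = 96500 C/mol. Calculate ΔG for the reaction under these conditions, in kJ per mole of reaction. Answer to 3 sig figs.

With Fe³⁺/Fe²⁺ reduced at the cathode, E°cell = +0.77 − (−0.33) = +1.10 V and n = 1.
Q = ([Fe²⁺(aq)]·[Tl⁺(aq)]) / [Fe³⁺(aq)] = 0.0287, so log Q = −1.542 and E = +1.10 − (0.0592/1)(−1.542) = +1.1913 V.
ΔG = −nFE = −(1)(96500)(+1.1913) J/mol = −115 kJ/mol.

−115 kJ/mol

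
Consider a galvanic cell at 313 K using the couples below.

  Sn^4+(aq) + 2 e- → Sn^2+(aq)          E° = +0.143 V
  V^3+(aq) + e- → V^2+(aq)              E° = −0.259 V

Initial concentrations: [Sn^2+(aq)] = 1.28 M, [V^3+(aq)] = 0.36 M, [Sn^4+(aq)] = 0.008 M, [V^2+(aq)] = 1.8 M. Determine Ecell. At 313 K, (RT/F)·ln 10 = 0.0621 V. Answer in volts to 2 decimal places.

+0.38 V

The Sn⁴⁺/Sn²⁺ couple has the more positive E°, so it is the cathode; V³⁺/V²⁺ is the anode.
The standard potential is +0.143 − (−0.259) = +0.402 V and the balanced reaction transfers n = 2 electrons.
For the overall reaction Sn^4+(aq) + 2 V^2+(aq) → Sn^2+(aq) + 2 V^3+(aq), Q = ([Sn^2+(aq)]·[V^3+(aq)]^2) / ([Sn^4+(aq)]·[V^2+(aq)]^2) = 6.4, giving log Q = 0.806.
Applying E = E° − (RT ln10/nF)·log Q gives +0.402 − (0.0621/2)(0.806) = +0.38 V.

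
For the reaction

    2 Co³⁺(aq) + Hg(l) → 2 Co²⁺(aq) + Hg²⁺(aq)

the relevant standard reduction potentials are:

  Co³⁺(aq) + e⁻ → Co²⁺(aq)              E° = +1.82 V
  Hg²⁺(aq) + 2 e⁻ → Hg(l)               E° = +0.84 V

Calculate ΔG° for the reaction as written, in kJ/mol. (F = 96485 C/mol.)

−189 kJ/mol

In the reaction as written Co³⁺(aq) is reduced, so the Co³⁺/Co²⁺ couple is the cathode and Hg²⁺/Hg is the anode.
E°cell = +1.82 − (+0.84) = +0.98 V; balancing electrons gives n = 2.
ΔG° = −nFE°cell = −(2)(96485)(+0.98) J/mol = −189 kJ/mol.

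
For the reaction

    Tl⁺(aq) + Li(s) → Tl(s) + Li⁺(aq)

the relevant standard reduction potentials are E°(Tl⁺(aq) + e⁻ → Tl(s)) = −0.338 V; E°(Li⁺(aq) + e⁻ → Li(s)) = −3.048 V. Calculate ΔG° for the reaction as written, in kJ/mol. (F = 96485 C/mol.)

In the reaction as written Tl⁺(aq) is reduced, so the Tl⁺/Tl couple is the cathode and Li⁺/Li is the anode.
E°cell = −0.338 − (−3.048) = +2.710 V; balancing electrons gives n = 1.
ΔG° = −nFE°cell = −(1)(96485)(+2.710) J/mol = −261 kJ/mol.

−261 kJ/mol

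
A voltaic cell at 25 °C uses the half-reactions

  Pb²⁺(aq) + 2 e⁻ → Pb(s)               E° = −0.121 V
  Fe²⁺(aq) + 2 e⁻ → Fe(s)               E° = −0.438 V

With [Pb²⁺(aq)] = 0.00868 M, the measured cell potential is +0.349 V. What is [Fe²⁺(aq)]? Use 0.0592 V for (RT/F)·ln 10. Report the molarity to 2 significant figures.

0.00072 M

The Pb²⁺/Pb couple has the larger reduction potential, so it is the cathode: E°cell = −0.121 − (−0.438) = +0.317 V and n = 2.
Rearranging E = E° − (0.0592/n)·log Q gives log Q = 2(+0.317 − (+0.349))/0.0592 = −1.081.
For Pb²⁺(aq) + Fe(s) → Pb(s) + Fe²⁺(aq), the reaction quotient is Q = [Fe²⁺(aq)] / [Pb²⁺(aq)].
Substituting the known concentrations and solving, log [Fe²⁺(aq)] = −3.142 and [Fe²⁺(aq)] = 0.00072 M.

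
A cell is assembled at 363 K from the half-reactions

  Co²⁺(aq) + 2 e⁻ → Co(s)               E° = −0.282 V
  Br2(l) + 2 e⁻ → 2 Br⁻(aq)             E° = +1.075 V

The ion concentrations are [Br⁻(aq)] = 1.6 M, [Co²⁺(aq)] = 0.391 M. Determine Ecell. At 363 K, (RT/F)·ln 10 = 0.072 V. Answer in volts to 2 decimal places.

The Br₂/Br⁻ couple has the more positive E°, so it is the cathode; Co²⁺/Co is the anode.
E°cell = E°cat − E°an = +1.075 − (−0.282) = +1.357 V; n = 2.
The balanced reaction is Br2(l) + Co(s) → 2 Br⁻(aq) + Co²⁺(aq), so Q = [Br⁻(aq)]^2·[Co²⁺(aq)] = 1 and log Q = 0.000.
E = E° − (0.072/n)·log Q = +1.357 − (0.072/2)(0.000) = +1.36 V.

+1.36 V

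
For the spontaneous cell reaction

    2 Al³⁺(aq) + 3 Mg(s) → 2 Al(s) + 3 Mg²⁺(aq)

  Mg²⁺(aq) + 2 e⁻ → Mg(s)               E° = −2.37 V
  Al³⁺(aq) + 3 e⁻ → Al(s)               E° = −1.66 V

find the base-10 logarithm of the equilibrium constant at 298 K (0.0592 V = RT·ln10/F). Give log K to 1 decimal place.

The Al³⁺/Al couple is reduced (cathode); E°cell = −1.66 − (−2.37) = +0.71 V with n = 6.
At equilibrium E = 0, so log K = nE°cell / 0.0592 = (6)(+0.71) / 0.0592 = 72.0.

log K = 72.0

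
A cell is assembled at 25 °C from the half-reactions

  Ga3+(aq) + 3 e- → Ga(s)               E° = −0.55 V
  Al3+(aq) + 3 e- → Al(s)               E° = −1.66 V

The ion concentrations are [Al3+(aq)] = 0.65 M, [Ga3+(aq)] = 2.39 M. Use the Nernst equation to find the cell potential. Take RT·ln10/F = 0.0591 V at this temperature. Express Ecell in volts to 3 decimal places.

Since E°(Ga³⁺/Ga) > E°(Al³⁺/Al), Ga³⁺/Ga serves as the cathode.
E°cell = −0.55 − (−1.66) = +1.11 V, with n = 3 electrons transferred.
For the overall reaction Ga3+(aq) + Al(s) → Ga(s) + Al3+(aq), Q = [Al3+(aq)] / [Ga3+(aq)] = 0.272, giving log Q = −0.565.
By the Nernst equation, E = +1.11 − (0.0591/3)·(−0.565) = +1.121 V.

+1.121 V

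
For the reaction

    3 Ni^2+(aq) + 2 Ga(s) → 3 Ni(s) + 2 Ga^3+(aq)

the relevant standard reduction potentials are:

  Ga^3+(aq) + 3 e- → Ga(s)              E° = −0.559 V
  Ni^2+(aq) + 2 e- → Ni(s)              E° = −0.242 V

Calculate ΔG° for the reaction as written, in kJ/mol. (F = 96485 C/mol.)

−184 kJ/mol

In the reaction as written Ni^2+(aq) is reduced, so the Ni²⁺/Ni couple is the cathode and Ga³⁺/Ga is the anode.
E°cell = −0.242 − (−0.559) = +0.317 V; balancing electrons gives n = 6.
ΔG° = −nFE°cell = −(6)(96485)(+0.317) J/mol = −184 kJ/mol.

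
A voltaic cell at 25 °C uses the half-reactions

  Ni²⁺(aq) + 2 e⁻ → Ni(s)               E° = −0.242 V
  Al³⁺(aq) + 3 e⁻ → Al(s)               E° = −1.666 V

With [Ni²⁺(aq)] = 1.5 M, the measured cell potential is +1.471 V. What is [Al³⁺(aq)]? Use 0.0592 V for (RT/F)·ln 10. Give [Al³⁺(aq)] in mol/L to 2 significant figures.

0.0076 M

The Ni²⁺/Ni couple has the larger reduction potential, so it is the cathode: E°cell = −0.242 − (−1.666) = +1.424 V and n = 6.
Rearranging E = E° − (0.0592/n)·log Q gives log Q = 6(+1.424 − (+1.471))/0.0592 = −4.764.
Balancing electrons gives 3 Ni²⁺(aq) + 2 Al(s) → 3 Ni(s) + 2 Al³⁺(aq); thus Q = [Al³⁺(aq)]^2 / [Ni²⁺(aq)]^3.
Isolating [Al³⁺(aq)] in Q = 10^{−4.764} yields log [Al³⁺(aq)] = −2.118, i.e. 0.0076 M.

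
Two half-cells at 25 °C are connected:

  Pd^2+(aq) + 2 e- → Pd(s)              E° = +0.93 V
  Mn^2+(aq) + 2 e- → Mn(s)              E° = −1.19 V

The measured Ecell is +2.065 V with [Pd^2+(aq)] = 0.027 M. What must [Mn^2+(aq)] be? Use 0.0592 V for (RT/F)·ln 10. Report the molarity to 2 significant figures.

The Pd²⁺/Pd couple has the larger reduction potential, so it is the cathode: E°cell = +0.93 − (−1.19) = +2.12 V and n = 2.
Rearranging E = E° − (0.0592/n)·log Q gives log Q = 2(+2.12 − (+2.065))/0.0592 = 1.858.
For Pd^2+(aq) + Mn(s) → Pd(s) + Mn^2+(aq), the reaction quotient is Q = [Mn^2+(aq)] / [Pd^2+(aq)].
Substituting the known concentrations and solving, log [Mn^2+(aq)] = 0.289 and [Mn^2+(aq)] = 1.9 M.

1.9 M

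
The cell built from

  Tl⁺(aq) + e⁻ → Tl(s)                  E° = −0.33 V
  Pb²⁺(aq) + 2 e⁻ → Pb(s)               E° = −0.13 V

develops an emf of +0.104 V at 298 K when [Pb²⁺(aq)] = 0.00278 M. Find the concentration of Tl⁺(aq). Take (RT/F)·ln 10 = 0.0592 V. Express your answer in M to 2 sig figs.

Pb²⁺/Pb is the cathode (higher E°); E°cell = −0.13 − (−0.33) = +0.20 V with n = 2.
Rearranging E = E° − (0.0592/n)·log Q gives log Q = 2(+0.20 − (+0.104))/0.0592 = 3.243.
Balancing electrons gives Pb²⁺(aq) + 2 Tl(s) → Pb(s) + 2 Tl⁺(aq); thus Q = [Tl⁺(aq)]^2 / [Pb²⁺(aq)].
Substituting the known concentrations and solving, log [Tl⁺(aq)] = 0.344 and [Tl⁺(aq)] = 2.2 M.

2.2 M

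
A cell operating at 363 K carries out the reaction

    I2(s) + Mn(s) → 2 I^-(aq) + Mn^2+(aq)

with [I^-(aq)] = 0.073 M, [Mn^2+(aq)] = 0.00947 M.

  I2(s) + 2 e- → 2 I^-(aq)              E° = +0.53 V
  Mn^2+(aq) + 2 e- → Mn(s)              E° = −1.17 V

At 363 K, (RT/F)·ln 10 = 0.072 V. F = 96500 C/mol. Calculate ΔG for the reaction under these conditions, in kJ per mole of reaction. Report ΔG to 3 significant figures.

−358 kJ/mol

E°cell = +0.53 − (−1.17) = +1.70 V; the balanced reaction transfers n = 2 electrons.
Here Q = [I^-(aq)]^2·[Mn^2+(aq)] = 5.05×10^−5 (log Q = −4.297), giving E = +1.70 − (0.072/2)·(−4.297) = +1.8547 V.
Then ΔG = −nFE = −2 × 96500 × +1.8547 J/mol = −358 kJ/mol.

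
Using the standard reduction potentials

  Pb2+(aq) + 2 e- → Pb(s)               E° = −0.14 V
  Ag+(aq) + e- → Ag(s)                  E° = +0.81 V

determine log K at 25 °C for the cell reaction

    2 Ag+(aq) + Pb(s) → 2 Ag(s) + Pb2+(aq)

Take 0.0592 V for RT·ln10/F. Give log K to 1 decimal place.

The Ag⁺/Ag couple is reduced (cathode); E°cell = +0.81 − (−0.14) = +0.95 V with n = 2.
At equilibrium E = 0, so log K = nE°cell / 0.0592 = (2)(+0.95) / 0.0592 = 32.1.

log K = 32.1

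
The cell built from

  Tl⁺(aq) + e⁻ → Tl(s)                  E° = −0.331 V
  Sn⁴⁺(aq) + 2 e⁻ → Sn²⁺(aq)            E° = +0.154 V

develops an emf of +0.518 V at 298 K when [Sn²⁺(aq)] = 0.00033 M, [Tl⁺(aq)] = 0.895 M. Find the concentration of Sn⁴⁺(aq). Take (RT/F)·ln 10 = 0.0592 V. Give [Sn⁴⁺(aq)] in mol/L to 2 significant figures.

0.0034 M

With Sn⁴⁺/Sn²⁺ at the cathode and Tl⁺/Tl at the anode, E°cell = +0.154 − (−0.331) = +0.485 V (n = 2).
Rearranging E = E° − (0.0592/n)·log Q gives log Q = 2(+0.485 − (+0.518))/0.0592 = −1.115.
The balanced reaction is Sn⁴⁺(aq) + 2 Tl(s) → Sn²⁺(aq) + 2 Tl⁺(aq), so Q = ([Sn²⁺(aq)]·[Tl⁺(aq)]^2) / [Sn⁴⁺(aq)].
Solving for the unknown gives log [Sn⁴⁺(aq)] = −2.463, so [Sn⁴⁺(aq)] ≈ 0.0034 M.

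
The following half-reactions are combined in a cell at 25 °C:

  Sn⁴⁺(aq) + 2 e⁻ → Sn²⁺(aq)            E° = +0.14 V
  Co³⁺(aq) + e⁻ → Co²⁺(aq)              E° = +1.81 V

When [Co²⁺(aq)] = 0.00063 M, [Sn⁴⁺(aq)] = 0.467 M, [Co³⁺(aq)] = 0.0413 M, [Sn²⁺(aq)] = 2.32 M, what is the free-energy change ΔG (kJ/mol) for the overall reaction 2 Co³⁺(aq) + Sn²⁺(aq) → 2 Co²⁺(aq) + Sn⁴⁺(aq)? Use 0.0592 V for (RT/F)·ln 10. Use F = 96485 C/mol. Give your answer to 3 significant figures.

−347 kJ/mol

With Co³⁺/Co²⁺ reduced at the cathode, E°cell = +1.81 − (+0.14) = +1.67 V and n = 2.
Q = ([Co²⁺(aq)]^2·[Sn⁴⁺(aq)]) / ([Co³⁺(aq)]^2·[Sn²⁺(aq)]) = 4.68×10^−5, so log Q = −4.329 and E = +1.67 − (0.0592/2)(−4.329) = +1.7981 V.
Finally ΔG = −nFE = −(2)(96485 C/mol)(+1.7981 V) = −347 kJ/mol.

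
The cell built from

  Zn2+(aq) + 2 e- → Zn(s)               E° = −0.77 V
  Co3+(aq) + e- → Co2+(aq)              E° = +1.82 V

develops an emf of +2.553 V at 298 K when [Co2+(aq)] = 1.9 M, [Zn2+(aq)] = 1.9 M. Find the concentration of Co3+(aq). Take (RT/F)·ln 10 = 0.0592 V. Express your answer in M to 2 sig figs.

With Co³⁺/Co²⁺ at the cathode and Zn²⁺/Zn at the anode, E°cell = +1.82 − (−0.77) = +2.59 V (n = 2).
Since E = E° − (0.0592/n)·log Q, log Q = n(E° − E)/0.0592 = 1.250.
For 2 Co3+(aq) + Zn(s) → 2 Co2+(aq) + Zn2+(aq), the reaction quotient is Q = ([Co2+(aq)]^2·[Zn2+(aq)]) / [Co3+(aq)]^2.
Substituting the known concentrations and solving, log [Co3+(aq)] = −0.207 and [Co3+(aq)] = 0.62 M.

0.62 M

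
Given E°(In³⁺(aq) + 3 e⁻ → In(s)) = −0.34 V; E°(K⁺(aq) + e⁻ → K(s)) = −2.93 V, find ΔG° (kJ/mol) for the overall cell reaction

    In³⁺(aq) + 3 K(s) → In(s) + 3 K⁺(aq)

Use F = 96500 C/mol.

In the reaction as written In³⁺(aq) is reduced, so the In³⁺/In couple is the cathode and K⁺/K is the anode.
E°cell = −0.34 − (−2.93) = +2.59 V; balancing electrons gives n = 3.
ΔG° = −nFE°cell = −(3)(96500)(+2.59) J/mol = −750 kJ/mol.

−750 kJ/mol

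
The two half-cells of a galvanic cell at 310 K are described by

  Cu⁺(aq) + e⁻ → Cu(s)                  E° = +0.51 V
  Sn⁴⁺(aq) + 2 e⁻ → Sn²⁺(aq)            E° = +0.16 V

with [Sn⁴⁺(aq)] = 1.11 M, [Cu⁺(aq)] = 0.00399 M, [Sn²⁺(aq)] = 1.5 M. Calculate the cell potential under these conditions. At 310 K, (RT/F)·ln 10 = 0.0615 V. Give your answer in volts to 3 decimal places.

+0.206 V

Since E°(Cu⁺/Cu) > E°(Sn⁴⁺/Sn²⁺), Cu⁺/Cu serves as the cathode.
E°cell = E°cat − E°an = +0.51 − (+0.16) = +0.35 V; n = 2.
For the overall reaction 2 Cu⁺(aq) + Sn²⁺(aq) → 2 Cu(s) + Sn⁴⁺(aq), Q = [Sn⁴⁺(aq)] / ([Cu⁺(aq)]^2·[Sn²⁺(aq)]) = 4.65×10^4, giving log Q = 4.667.
By the Nernst equation, E = +0.35 − (0.0615/2)·(4.667) = +0.206 V.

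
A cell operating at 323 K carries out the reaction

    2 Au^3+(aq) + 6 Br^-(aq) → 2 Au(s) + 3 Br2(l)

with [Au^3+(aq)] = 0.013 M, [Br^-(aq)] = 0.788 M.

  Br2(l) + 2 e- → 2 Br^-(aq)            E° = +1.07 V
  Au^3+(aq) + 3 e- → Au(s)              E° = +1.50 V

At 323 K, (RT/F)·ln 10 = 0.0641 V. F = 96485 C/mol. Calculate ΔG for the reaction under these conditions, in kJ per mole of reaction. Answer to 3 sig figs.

−222 kJ/mol

With Au³⁺/Au reduced at the cathode, E°cell = +1.50 − (+1.07) = +0.43 V and n = 6.
Here Q = 1 / ([Au^3+(aq)]^2·[Br^-(aq)]^6) = 2.47×10^4 (log Q = 4.393), giving E = +0.43 − (0.0641/6)·(4.393) = +0.3831 V.
Finally ΔG = −nFE = −(6)(96485 C/mol)(+0.3831 V) = −222 kJ/mol.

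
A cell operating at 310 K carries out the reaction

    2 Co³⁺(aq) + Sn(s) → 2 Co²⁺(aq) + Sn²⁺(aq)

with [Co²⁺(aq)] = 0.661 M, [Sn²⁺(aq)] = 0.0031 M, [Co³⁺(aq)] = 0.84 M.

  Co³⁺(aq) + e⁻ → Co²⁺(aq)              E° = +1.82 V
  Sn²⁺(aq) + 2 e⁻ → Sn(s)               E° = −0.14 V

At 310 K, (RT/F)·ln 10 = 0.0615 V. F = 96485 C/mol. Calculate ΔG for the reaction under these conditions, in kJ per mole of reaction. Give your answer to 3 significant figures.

−394 kJ/mol

E°cell = +1.82 − (−0.14) = +1.96 V; the balanced reaction transfers n = 2 electrons.
The reaction quotient is ([Co²⁺(aq)]^2·[Sn²⁺(aq)]) / [Co³⁺(aq)]^2 = 0.00192; by Nernst, E = +1.96 − (0.0615/2)(−2.717) = +2.0435 V.
Finally ΔG = −nFE = −(2)(96485 C/mol)(+2.0435 V) = −394 kJ/mol.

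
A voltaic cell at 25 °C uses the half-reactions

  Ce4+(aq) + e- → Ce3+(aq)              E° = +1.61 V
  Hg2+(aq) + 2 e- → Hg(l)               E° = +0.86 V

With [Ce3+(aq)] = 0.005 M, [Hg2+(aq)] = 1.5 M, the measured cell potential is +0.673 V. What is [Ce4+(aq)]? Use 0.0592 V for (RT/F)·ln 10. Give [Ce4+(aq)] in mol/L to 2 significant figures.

0.00031 M

With Ce⁴⁺/Ce³⁺ at the cathode and Hg²⁺/Hg at the anode, E°cell = +1.61 − (+0.86) = +0.75 V (n = 2).
From the Nernst equation, log Q = n(E° − E)/0.0592 = 2·(+0.75 − (+0.673))/0.0592 = 2.601.
Balancing electrons gives 2 Ce4+(aq) + Hg(l) → 2 Ce3+(aq) + Hg2+(aq); thus Q = ([Ce3+(aq)]^2·[Hg2+(aq)]) / [Ce4+(aq)]^2.
Isolating [Ce4+(aq)] in Q = 10^{2.601} yields log [Ce4+(aq)] = −3.513, i.e. 0.00031 M.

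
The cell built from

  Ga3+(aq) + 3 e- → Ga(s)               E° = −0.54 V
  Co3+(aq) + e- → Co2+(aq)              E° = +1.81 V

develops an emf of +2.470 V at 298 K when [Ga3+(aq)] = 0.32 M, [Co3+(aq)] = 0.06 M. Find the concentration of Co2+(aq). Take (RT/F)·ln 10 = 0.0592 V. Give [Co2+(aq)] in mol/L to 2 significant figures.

0.00082 M

With Co³⁺/Co²⁺ at the cathode and Ga³⁺/Ga at the anode, E°cell = +1.81 − (−0.54) = +2.35 V (n = 3).
Rearranging E = E° − (0.0592/n)·log Q gives log Q = 3(+2.35 − (+2.470))/0.0592 = −6.081.
The balanced reaction is 3 Co3+(aq) + Ga(s) → 3 Co2+(aq) + Ga3+(aq), so Q = ([Co2+(aq)]^3·[Ga3+(aq)]) / [Co3+(aq)]^3.
Solving for the unknown gives log [Co2+(aq)] = −3.084, so [Co2+(aq)] ≈ 0.00082 M.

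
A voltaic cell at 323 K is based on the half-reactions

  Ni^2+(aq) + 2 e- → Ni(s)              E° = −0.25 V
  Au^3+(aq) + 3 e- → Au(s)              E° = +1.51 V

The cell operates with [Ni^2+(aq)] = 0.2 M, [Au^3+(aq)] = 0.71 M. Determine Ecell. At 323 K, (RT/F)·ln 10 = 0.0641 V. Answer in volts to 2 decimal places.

+1.78 V

Since E°(Au³⁺/Au) > E°(Ni²⁺/Ni), Au³⁺/Au serves as the cathode.
The standard potential is +1.51 − (−0.25) = +1.76 V and the balanced reaction transfers n = 6 electrons.
For the overall reaction 2 Au^3+(aq) + 3 Ni(s) → 2 Au(s) + 3 Ni^2+(aq), Q = [Ni^2+(aq)]^3 / [Au^3+(aq)]^2 = 0.0159, giving log Q = −1.799.
Applying E = E° − (RT ln10/nF)·log Q gives +1.76 − (0.0641/6)(−1.799) = +1.78 V.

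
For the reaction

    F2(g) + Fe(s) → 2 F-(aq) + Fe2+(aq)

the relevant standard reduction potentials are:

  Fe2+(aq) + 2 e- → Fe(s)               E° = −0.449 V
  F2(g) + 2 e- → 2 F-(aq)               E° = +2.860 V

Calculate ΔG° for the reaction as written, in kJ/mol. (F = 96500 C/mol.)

−639 kJ/mol

In the reaction as written F2(g) is reduced, so the F₂/F⁻ couple is the cathode and Fe²⁺/Fe is the anode.
E°cell = +2.860 − (−0.449) = +3.309 V; balancing electrons gives n = 2.
ΔG° = −nFE°cell = −(2)(96500)(+3.309) J/mol = −639 kJ/mol.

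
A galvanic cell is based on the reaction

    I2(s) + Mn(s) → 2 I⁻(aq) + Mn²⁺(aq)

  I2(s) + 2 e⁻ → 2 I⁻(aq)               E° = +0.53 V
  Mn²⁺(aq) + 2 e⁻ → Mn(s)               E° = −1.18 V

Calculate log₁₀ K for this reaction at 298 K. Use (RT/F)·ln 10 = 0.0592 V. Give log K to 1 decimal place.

log K = 57.8

The I₂/I⁻ couple is reduced (cathode); E°cell = +0.53 − (−1.18) = +1.71 V with n = 2.
At equilibrium E = 0, so log K = nE°cell / 0.0592 = (2)(+1.71) / 0.0592 = 57.8.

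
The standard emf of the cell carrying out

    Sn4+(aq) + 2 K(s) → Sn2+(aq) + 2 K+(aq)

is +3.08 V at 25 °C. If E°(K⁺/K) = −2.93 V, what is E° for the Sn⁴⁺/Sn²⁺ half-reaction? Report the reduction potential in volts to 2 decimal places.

In the reaction as written the Sn⁴⁺/Sn²⁺ couple is reduced (cathode) and K⁺/K is oxidized (anode), so E°cell = E°(Sn⁴⁺/Sn²⁺) − E°(K⁺/K).
E°(Sn⁴⁺/Sn²⁺) = E°cell + E°(anode) = +3.08 + (−2.93) = +0.15 V.

+0.15 V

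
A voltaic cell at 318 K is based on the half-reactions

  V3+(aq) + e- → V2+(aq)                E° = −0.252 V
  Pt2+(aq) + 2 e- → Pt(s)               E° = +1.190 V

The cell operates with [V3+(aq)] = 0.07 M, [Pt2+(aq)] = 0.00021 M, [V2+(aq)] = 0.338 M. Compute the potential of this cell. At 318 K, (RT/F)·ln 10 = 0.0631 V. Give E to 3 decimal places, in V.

Since E°(Pt²⁺/Pt) > E°(V³⁺/V²⁺), Pt²⁺/Pt serves as the cathode.
E°cell = E°cat − E°an = +1.190 − (−0.252) = +1.442 V; n = 2.
For the overall reaction Pt2+(aq) + 2 V2+(aq) → Pt(s) + 2 V3+(aq), Q = [V3+(aq)]^2 / ([Pt2+(aq)]·[V2+(aq)]^2) = 204, giving log Q = 2.310.
Applying E = E° − (RT ln10/nF)·log Q gives +1.442 − (0.0631/2)(2.310) = +1.369 V.

+1.369 V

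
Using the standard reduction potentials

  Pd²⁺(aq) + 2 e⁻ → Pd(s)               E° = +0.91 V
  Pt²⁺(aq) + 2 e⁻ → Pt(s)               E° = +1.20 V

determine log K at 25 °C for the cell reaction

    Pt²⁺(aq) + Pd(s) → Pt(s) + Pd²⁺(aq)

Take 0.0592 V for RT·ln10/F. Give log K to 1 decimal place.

log K = 9.8

The Pt²⁺/Pt couple is reduced (cathode); E°cell = +1.20 − (+0.91) = +0.29 V with n = 2.
At equilibrium E = 0, so log K = nE°cell / 0.0592 = (2)(+0.29) / 0.0592 = 9.8.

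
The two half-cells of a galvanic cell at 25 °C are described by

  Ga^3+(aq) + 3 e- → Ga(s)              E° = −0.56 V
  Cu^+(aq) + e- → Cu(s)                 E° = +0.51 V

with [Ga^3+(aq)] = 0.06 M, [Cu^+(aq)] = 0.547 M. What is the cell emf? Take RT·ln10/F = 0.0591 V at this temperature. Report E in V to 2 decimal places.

+1.08 V

Cu⁺/Cu is reduced (cathode, E° = +0.51 V) and Ga³⁺/Ga is oxidized (anode).
The standard potential is +0.51 − (−0.56) = +1.07 V and the balanced reaction transfers n = 3 electrons.
Balancing gives 3 Cu^+(aq) + Ga(s) → 3 Cu(s) + Ga^3+(aq); hence Q = [Ga^3+(aq)] / [Cu^+(aq)]^3 = 0.367 (log Q = −0.436).
Applying E = E° − (RT ln10/nF)·log Q gives +1.07 − (0.0591/3)(−0.436) = +1.08 V.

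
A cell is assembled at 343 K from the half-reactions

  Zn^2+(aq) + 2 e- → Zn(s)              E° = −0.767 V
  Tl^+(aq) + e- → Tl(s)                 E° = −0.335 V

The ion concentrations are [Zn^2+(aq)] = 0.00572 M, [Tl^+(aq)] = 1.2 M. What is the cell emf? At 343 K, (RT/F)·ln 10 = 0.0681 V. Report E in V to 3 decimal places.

+0.514 V

Tl⁺/Tl is reduced (cathode, E° = −0.335 V) and Zn²⁺/Zn is oxidized (anode).
E°cell = E°cat − E°an = −0.335 − (−0.767) = +0.432 V; n = 2.
Balancing gives 2 Tl^+(aq) + Zn(s) → 2 Tl(s) + Zn^2+(aq); hence Q = [Zn^2+(aq)] / [Tl^+(aq)]^2 = 0.00397 (log Q = −2.401).
By the Nernst equation, E = +0.432 − (0.0681/2)·(−2.401) = +0.514 V.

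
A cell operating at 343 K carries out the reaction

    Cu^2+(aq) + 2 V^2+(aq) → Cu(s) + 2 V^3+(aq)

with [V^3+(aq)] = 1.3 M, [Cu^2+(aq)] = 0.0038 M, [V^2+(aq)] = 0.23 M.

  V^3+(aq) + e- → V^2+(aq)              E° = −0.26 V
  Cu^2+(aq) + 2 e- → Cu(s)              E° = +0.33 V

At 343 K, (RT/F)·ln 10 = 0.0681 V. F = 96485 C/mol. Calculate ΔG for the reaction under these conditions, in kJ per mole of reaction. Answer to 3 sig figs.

E°cell = +0.33 − (−0.26) = +0.59 V; the balanced reaction transfers n = 2 electrons.
Q = [V^3+(aq)]^2 / ([Cu^2+(aq)]·[V^2+(aq)]^2) = 8.41×10^3, so log Q = 3.925 and E = +0.59 − (0.0681/2)(3.925) = +0.4564 V.
Finally ΔG = −nFE = −(2)(96485 C/mol)(+0.4564 V) = −88.1 kJ/mol.

−88.1 kJ/mol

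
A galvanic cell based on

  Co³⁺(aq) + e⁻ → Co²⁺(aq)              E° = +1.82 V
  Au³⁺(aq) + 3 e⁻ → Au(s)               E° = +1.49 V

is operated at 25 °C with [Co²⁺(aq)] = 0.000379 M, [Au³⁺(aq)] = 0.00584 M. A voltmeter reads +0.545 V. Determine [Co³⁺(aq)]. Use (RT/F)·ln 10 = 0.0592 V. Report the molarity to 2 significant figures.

0.29 M

The Co³⁺/Co²⁺ couple has the larger reduction potential, so it is the cathode: E°cell = +1.82 − (+1.49) = +0.33 V and n = 3.
Since E = E° − (0.0592/n)·log Q, log Q = n(E° − E)/0.0592 = −10.895.
For 3 Co³⁺(aq) + Au(s) → 3 Co²⁺(aq) + Au³⁺(aq), the reaction quotient is Q = ([Co²⁺(aq)]^3·[Au³⁺(aq)]) / [Co³⁺(aq)]^3.
Substituting the known concentrations and solving, log [Co³⁺(aq)] = −0.534 and [Co³⁺(aq)] = 0.29 M.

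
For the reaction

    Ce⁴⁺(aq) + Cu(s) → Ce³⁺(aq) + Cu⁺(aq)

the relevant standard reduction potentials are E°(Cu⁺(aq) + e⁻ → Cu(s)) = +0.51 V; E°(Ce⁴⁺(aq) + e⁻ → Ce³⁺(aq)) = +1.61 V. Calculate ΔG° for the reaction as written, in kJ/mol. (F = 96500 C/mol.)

In the reaction as written Ce⁴⁺(aq) is reduced, so the Ce⁴⁺/Ce³⁺ couple is the cathode and Cu⁺/Cu is the anode.
E°cell = +1.61 − (+0.51) = +1.10 V; balancing electrons gives n = 1.
ΔG° = −nFE°cell = −(1)(96500)(+1.10) J/mol = −106 kJ/mol.

−106 kJ/mol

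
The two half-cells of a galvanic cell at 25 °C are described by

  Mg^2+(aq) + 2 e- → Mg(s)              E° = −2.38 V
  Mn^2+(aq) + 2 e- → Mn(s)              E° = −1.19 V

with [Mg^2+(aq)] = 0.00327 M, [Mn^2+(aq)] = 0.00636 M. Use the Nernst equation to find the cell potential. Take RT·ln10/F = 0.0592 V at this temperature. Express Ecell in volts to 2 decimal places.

+1.20 V

Since E°(Mn²⁺/Mn) > E°(Mg²⁺/Mg), Mn²⁺/Mn serves as the cathode.
E°cell = E°cat − E°an = −1.19 − (−2.38) = +1.19 V; n = 2.
Balancing gives Mn^2+(aq) + Mg(s) → Mn(s) + Mg^2+(aq); hence Q = [Mg^2+(aq)] / [Mn^2+(aq)] = 0.514 (log Q = −0.289).
By the Nernst equation, E = +1.19 − (0.0592/2)·(−0.289) = +1.20 V.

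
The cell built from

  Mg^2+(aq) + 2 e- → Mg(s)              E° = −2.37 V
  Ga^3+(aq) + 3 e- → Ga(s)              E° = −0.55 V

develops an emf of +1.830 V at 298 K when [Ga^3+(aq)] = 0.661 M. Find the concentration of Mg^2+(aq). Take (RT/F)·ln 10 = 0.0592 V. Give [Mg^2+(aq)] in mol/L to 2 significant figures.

0.35 M

The Ga³⁺/Ga couple has the larger reduction potential, so it is the cathode: E°cell = −0.55 − (−2.37) = +1.82 V and n = 6.
From the Nernst equation, log Q = n(E° − E)/0.0592 = 6·(+1.82 − (+1.830))/0.0592 = −1.014.
For 2 Ga^3+(aq) + 3 Mg(s) → 2 Ga(s) + 3 Mg^2+(aq), the reaction quotient is Q = [Mg^2+(aq)]^3 / [Ga^3+(aq)]^2.
Solving for the unknown gives log [Mg^2+(aq)] = −0.458, so [Mg^2+(aq)] ≈ 0.35 M.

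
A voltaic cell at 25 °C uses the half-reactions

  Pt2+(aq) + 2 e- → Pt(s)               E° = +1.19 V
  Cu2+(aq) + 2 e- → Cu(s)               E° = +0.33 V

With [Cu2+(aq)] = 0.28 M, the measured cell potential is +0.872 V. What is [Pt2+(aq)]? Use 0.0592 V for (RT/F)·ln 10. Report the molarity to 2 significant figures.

The Pt²⁺/Pt couple has the larger reduction potential, so it is the cathode: E°cell = +1.19 − (+0.33) = +0.86 V and n = 2.
From the Nernst equation, log Q = n(E° − E)/0.0592 = 2·(+0.86 − (+0.872))/0.0592 = −0.405.
For Pt2+(aq) + Cu(s) → Pt(s) + Cu2+(aq), the reaction quotient is Q = [Cu2+(aq)] / [Pt2+(aq)].
Isolating [Pt2+(aq)] in Q = 10^{−0.405} yields log [Pt2+(aq)] = −0.148, i.e. 0.71 M.

0.71 M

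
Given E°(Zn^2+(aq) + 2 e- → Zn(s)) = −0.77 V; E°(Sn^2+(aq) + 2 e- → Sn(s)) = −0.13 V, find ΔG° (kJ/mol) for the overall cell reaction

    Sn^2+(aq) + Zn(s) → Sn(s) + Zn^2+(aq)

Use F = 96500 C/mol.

In the reaction as written Sn^2+(aq) is reduced, so the Sn²⁺/Sn couple is the cathode and Zn²⁺/Zn is the anode.
E°cell = −0.13 − (−0.77) = +0.64 V; balancing electrons gives n = 2.
ΔG° = −nFE°cell = −(2)(96500)(+0.64) J/mol = −124 kJ/mol.

−124 kJ/mol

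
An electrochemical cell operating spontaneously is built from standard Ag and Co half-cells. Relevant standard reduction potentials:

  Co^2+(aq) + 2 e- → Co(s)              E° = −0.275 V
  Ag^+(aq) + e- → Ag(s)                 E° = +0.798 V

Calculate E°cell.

+1.073 V

Of the two couples in this cell, the one with the more positive reduction potential is reduced at the cathode: here that is Ag⁺/Ag (+0.798 V); Co²⁺/Co (−0.275 V) is the anode.
E°cell = E°(cathode) − E°(anode) = +0.798 − (−0.275) = +1.073 V.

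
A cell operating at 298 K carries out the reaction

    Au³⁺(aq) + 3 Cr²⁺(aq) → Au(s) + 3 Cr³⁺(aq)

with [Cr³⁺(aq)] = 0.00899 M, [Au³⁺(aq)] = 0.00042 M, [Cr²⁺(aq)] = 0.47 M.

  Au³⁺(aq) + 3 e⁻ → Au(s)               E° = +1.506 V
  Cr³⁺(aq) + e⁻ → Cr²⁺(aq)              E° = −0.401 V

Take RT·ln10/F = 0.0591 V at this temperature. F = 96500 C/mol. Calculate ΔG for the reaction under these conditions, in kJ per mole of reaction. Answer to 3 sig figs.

With Au³⁺/Au reduced at the cathode, E°cell = +1.506 − (−0.401) = +1.907 V and n = 3.
Here Q = [Cr³⁺(aq)]^3 / ([Au³⁺(aq)]·[Cr²⁺(aq)]^3) = 0.0167 (log Q = −1.778), giving E = +1.907 − (0.0591/3)·(−1.778) = +1.9420 V.
ΔG = −nFE = −(3)(96500)(+1.9420) J/mol = −562 kJ/mol.

−562 kJ/mol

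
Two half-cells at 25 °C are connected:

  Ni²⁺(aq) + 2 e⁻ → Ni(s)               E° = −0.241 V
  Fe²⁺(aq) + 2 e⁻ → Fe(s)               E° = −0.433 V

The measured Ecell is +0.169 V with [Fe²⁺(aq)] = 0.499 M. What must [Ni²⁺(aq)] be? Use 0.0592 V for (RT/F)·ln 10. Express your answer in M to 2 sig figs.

0.083 M

Ni²⁺/Ni is the cathode (higher E°); E°cell = −0.241 − (−0.433) = +0.192 V with n = 2.
Rearranging E = E° − (0.0592/n)·log Q gives log Q = 2(+0.192 − (+0.169))/0.0592 = 0.777.
The balanced reaction is Ni²⁺(aq) + Fe(s) → Ni(s) + Fe²⁺(aq), so Q = [Fe²⁺(aq)] / [Ni²⁺(aq)].
Solving for the unknown gives log [Ni²⁺(aq)] = −1.079, so [Ni²⁺(aq)] ≈ 0.083 M.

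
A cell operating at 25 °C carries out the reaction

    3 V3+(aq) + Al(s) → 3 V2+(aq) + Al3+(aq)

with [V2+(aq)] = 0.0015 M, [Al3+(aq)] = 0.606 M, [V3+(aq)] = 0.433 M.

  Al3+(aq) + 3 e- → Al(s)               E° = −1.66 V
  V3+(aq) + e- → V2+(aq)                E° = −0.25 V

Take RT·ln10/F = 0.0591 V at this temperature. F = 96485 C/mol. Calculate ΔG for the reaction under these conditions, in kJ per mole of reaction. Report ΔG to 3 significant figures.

−451 kJ/mol

The standard cell potential is −0.25 − (−1.66) = +1.41 V, with n = 3 electrons in the balanced equation.
Q = ([V2+(aq)]^3·[Al3+(aq)]) / [V3+(aq)]^3 = 2.52×10^−8, so log Q = −7.599 and E = +1.41 − (0.0591/3)(−7.599) = +1.5597 V.
ΔG = −nFE = −(3)(96485)(+1.5597) J/mol = −451 kJ/mol.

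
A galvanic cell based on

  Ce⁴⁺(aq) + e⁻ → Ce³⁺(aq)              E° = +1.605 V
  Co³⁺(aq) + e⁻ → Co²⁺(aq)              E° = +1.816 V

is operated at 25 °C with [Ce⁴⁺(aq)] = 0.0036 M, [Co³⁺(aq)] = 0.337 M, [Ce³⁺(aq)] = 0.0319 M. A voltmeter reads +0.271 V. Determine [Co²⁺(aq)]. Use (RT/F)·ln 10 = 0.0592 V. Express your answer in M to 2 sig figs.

0.29 M

With Co³⁺/Co²⁺ at the cathode and Ce⁴⁺/Ce³⁺ at the anode, E°cell = +1.816 − (+1.605) = +0.211 V (n = 1).
From the Nernst equation, log Q = n(E° − E)/0.0592 = 1·(+0.211 − (+0.271))/0.0592 = −1.014.
Balancing electrons gives Co³⁺(aq) + Ce³⁺(aq) → Co²⁺(aq) + Ce⁴⁺(aq); thus Q = ([Co²⁺(aq)]·[Ce⁴⁺(aq)]) / ([Co³⁺(aq)]·[Ce³⁺(aq)]).
Isolating [Co²⁺(aq)] in Q = 10^{−1.014} yields log [Co²⁺(aq)] = −0.539, i.e. 0.29 M.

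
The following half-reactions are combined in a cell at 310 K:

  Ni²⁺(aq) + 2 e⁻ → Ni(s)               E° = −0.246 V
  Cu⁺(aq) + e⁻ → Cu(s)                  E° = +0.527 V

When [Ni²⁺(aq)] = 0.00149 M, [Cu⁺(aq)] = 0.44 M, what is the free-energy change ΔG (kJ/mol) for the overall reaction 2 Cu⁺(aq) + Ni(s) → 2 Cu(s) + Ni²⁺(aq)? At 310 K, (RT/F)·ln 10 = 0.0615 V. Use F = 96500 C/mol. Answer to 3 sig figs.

−162 kJ/mol

With Cu⁺/Cu reduced at the cathode, E°cell = +0.527 − (−0.246) = +0.773 V and n = 2.
Q = [Ni²⁺(aq)] / [Cu⁺(aq)]^2 = 0.0077, so log Q = −2.114 and E = +0.773 − (0.0615/2)(−2.114) = +0.8380 V.
Finally ΔG = −nFE = −(2)(96500 C/mol)(+0.8380 V) = −162 kJ/mol.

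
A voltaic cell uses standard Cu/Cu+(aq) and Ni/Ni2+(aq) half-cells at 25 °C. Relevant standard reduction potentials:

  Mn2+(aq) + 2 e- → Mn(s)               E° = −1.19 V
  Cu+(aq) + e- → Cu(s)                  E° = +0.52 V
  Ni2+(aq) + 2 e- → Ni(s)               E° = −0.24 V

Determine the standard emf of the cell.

The Cu⁺/Cu couple has the higher E°, so Cu ion is reduced (cathode) and Ni is oxidized (anode).
E°cell = E°(cathode) − E°(anode) = +0.52 − (−0.24) = +0.76 V.

+0.76 V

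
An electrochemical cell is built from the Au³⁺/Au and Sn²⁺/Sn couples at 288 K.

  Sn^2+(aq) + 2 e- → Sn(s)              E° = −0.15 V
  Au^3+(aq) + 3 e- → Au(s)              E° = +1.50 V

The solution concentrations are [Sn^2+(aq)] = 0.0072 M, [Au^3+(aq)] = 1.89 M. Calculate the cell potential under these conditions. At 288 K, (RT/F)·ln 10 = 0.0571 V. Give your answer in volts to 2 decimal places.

Au³⁺/Au is reduced (cathode, E° = +1.50 V) and Sn²⁺/Sn is oxidized (anode).
The standard potential is +1.50 − (−0.15) = +1.65 V and the balanced reaction transfers n = 6 electrons.
For the overall reaction 2 Au^3+(aq) + 3 Sn(s) → 2 Au(s) + 3 Sn^2+(aq), Q = [Sn^2+(aq)]^3 / [Au^3+(aq)]^2 = 1.04×10^−7, giving log Q = −6.981.
E = E° − (0.0571/n)·log Q = +1.65 − (0.0571/6)(−6.981) = +1.72 V.

+1.72 V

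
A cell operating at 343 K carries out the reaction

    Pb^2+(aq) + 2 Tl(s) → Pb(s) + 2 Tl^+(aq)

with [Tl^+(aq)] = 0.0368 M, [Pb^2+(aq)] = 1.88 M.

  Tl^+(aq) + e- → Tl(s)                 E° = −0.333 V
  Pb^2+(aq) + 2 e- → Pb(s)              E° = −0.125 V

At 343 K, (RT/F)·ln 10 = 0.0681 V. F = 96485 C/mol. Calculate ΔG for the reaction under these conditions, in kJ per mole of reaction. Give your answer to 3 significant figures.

−60.8 kJ/mol

With Pb²⁺/Pb reduced at the cathode, E°cell = −0.125 − (−0.333) = +0.208 V and n = 2.
Q = [Tl^+(aq)]^2 / [Pb^2+(aq)] = 0.00072, so log Q = −3.142 and E = +0.208 − (0.0681/2)(−3.142) = +0.3150 V.
ΔG = −nFE = −(2)(96485)(+0.3150) J/mol = −60.8 kJ/mol.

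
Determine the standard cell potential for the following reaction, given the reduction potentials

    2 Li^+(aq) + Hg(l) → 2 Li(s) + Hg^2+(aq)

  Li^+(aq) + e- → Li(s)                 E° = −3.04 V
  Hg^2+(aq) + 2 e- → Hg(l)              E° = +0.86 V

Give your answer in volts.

Li^+(aq) gains electrons, so the Li⁺/Li couple is the cathode; the Hg²⁺/Hg couple is the anode.
E°cell = E°(cathode) − E°(anode) = −3.04 − (+0.86) = −3.90 V.

−3.90 V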